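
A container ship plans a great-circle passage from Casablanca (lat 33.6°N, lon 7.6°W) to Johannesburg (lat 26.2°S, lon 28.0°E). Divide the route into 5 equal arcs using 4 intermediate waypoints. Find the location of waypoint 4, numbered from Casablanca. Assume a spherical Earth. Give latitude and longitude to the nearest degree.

Convert each endpoint to a unit vector on the sphere (x = cos φ cos λ, y = cos φ sin λ, z = sin φ).
The central angle between the endpoints is δ = arccos(p₁·p₂) ≈ 1.199 rad (68.7°).
Interpolate at f = 4/5 with slerp weights a = sin((1−f)δ)/sin δ ≈ 0.255, b = sin(fδ)/sin δ ≈ 0.879.
p = a·p₁ + b·p₂ ≈ (0.907, 0.342, -0.247); φ = arcsin(p_z) ≈ -14.29°, λ = atan2(p_y, p_x) ≈ 20.67°.

≈ lat 14°S, lon 21°E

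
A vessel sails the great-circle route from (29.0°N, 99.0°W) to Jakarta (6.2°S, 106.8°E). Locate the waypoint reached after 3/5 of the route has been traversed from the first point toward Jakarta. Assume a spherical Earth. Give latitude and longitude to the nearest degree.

From cos δ = sin φ₁ sin φ₂ + cos φ₁ cos φ₂ cos Δλ, the central angle is δ ≈ 2.559 rad (146.6°).
Interpolate at f = 3/5 with slerp weights a = sin((1−f)δ)/sin δ ≈ 1.553, b = sin(fδ)/sin δ ≈ 1.817.
p = a·p₁ + b·p₂ ≈ (-0.735, 0.388, 0.557); φ = arcsin(p_z) ≈ 33.82°, λ = atan2(p_y, p_x) ≈ 152.16°.

≈ (34°N, 152°E)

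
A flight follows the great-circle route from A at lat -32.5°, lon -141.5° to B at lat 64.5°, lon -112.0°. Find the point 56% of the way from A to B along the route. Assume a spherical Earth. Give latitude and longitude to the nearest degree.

Write both endpoints as unit vectors p₁, p₂ with components (cos φ cos λ, cos φ sin λ, sin φ).
The central angle between the endpoints is δ = arccos(p₁·p₂) ≈ 1.741 rad (99.7°).
Interpolate at f = 0.56 with slerp weights a = sin((1−f)δ)/sin δ ≈ 0.703, b = sin(fδ)/sin δ ≈ 0.840.
p = a·p₁ + b·p₂ ≈ (-0.600, -0.704, 0.380); φ = arcsin(p_z) ≈ 22.33°, λ = atan2(p_y, p_x) ≈ -130.41°.

≈ lat 22°, lon -130°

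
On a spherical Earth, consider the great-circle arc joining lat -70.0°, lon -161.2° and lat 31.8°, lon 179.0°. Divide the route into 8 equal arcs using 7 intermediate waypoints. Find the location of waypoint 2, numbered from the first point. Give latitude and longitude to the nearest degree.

Convert each endpoint to a unit vector on the sphere (x = cos φ cos λ, y = cos φ sin λ, z = sin φ).
The central angle between the endpoints is δ = arccos(p₁·p₂) ≈ 1.794 rad (102.8°).
Interpolate at f = 2/8 with slerp weights a = sin((1−f)δ)/sin δ ≈ 1.000, b = sin(fδ)/sin δ ≈ 0.445.
p = a·p₁ + b·p₂ ≈ (-0.702, -0.104, -0.705); φ = arcsin(p_z) ≈ -44.83°, λ = atan2(p_y, p_x) ≈ -171.60°.

≈ lat -45°, lon -172°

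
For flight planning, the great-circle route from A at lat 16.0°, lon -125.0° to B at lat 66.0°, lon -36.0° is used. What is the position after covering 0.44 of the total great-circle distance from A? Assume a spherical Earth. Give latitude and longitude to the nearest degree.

Convert each endpoint to a unit vector on the sphere (x = cos φ cos λ, y = cos φ sin λ, z = sin φ).
The central angle between the endpoints is δ = arccos(p₁·p₂) ≈ 1.309 rad (75.0°).
Interpolate at f = 0.44 with slerp weights a = sin((1−f)δ)/sin δ ≈ 0.693, b = sin(fδ)/sin δ ≈ 0.564.
p = a·p₁ + b·p₂ ≈ (-0.196, -0.680, 0.706); φ = arcsin(p_z) ≈ 44.92°, λ = atan2(p_y, p_x) ≈ -106.10°.

≈ lat 45°, lon -106°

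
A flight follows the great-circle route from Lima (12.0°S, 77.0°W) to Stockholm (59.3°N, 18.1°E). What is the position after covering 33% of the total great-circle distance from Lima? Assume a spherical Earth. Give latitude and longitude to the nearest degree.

≈ 17°N, 59°W

From cos δ = sin φ₁ sin φ₂ + cos φ₁ cos φ₂ cos Δλ, the central angle is δ ≈ 1.796 rad (102.9°).
Interpolate at f = 0.33 with slerp weights a = sin((1−f)δ)/sin δ ≈ 0.957, b = sin(fδ)/sin δ ≈ 0.573.
p = a·p₁ + b·p₂ ≈ (0.489, -0.822, 0.294); φ = arcsin(p_z) ≈ 17.08°, λ = atan2(p_y, p_x) ≈ -59.25°.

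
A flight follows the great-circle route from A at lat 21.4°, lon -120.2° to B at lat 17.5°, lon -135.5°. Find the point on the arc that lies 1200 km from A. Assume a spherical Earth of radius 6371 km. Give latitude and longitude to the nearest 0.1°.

≈ lat 18.7°, lon -131.3°

Write both endpoints as unit vectors p₁, p₂ with components (cos φ cos λ, cos φ sin λ, sin φ).
The central angle between the endpoints is δ = arccos(p₁·p₂) ≈ 0.261 rad (14.9°). The total great-circle distance is δ·R ≈ 0.261 × 6371 ≈ 1661 km, so the target fraction is f = 1200/1661 ≈ 0.723.
Interpolate at f ≈ 0.723 with slerp weights a = sin((1−f)δ)/sin δ ≈ 0.280, b = sin(fδ)/sin δ ≈ 0.726.
p = a·p₁ + b·p₂ ≈ (-0.625, -0.711, 0.321); φ = arcsin(p_z) ≈ 18.71°, λ = atan2(p_y, p_x) ≈ -131.33°.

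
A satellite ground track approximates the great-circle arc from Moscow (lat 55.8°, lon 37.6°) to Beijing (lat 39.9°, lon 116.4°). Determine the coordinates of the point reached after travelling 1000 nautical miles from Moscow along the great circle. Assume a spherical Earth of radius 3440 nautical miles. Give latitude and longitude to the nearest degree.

Write both endpoints as unit vectors p₁, p₂ with components (cos φ cos λ, cos φ sin λ, sin φ).
The central angle between the endpoints is δ = arccos(p₁·p₂) ≈ 0.909 rad (52.1°). The total great-circle distance is δ·R ≈ 0.909 × 3440 ≈ 3128 nmi, so the target fraction is f = 1000/3128 ≈ 0.320.
Interpolate at f ≈ 0.320 with slerp weights a = sin((1−f)δ)/sin δ ≈ 0.735, b = sin(fδ)/sin δ ≈ 0.363.
p = a·p₁ + b·p₂ ≈ (0.203, 0.502, 0.841); φ = arcsin(p_z) ≈ 57.23°, λ = atan2(p_y, p_x) ≈ 67.93°.

≈ lat 57°, lon 68°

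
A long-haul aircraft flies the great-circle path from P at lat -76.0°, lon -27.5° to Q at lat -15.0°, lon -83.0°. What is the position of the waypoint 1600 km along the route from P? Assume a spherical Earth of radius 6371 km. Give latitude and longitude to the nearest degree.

≈ lat -65°, lon -58°

Write both endpoints as unit vectors p₁, p₂ with components (cos φ cos λ, cos φ sin λ, sin φ).
The central angle between the endpoints is δ = arccos(p₁·p₂) ≈ 1.177 rad (67.5°). The total great-circle distance is δ·R ≈ 1.177 × 6371 ≈ 7500 km, so the target fraction is f = 1600/7500 ≈ 0.213.
Interpolate at f ≈ 0.213 with slerp weights a = sin((1−f)δ)/sin δ ≈ 0.865, b = sin(fδ)/sin δ ≈ 0.269.
p = a·p₁ + b·p₂ ≈ (0.217, -0.355, -0.909); φ = arcsin(p_z) ≈ -65.42°, λ = atan2(p_y, p_x) ≈ -58.49°.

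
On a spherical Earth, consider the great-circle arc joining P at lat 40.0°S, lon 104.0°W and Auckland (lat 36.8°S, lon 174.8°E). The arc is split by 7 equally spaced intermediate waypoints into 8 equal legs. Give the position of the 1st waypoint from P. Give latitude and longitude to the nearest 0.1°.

From cos δ = sin φ₁ sin φ₂ + cos φ₁ cos φ₂ cos Δλ, the central angle is δ ≈ 1.071 rad (61.4°).
Interpolate at f = 1/8 with slerp weights a = sin((1−f)δ)/sin δ ≈ 0.918, b = sin(fδ)/sin δ ≈ 0.152.
p = a·p₁ + b·p₂ ≈ (-0.291, -0.671, -0.681); φ = arcsin(p_z) ≈ -42.95°, λ = atan2(p_y, p_x) ≈ -113.46°.

≈ lat 42.9°S, lon 113.5°W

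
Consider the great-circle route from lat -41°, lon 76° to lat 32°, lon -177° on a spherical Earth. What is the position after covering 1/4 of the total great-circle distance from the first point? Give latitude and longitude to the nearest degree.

Convert each endpoint to a unit vector on the sphere (x = cos φ cos λ, y = cos φ sin λ, z = sin φ).
The central angle between the endpoints is δ = arccos(p₁·p₂) ≈ 2.135 rad (122.3°).
Interpolate at f = 1/4 with slerp weights a = sin((1−f)δ)/sin δ ≈ 1.183, b = sin(fδ)/sin δ ≈ 0.602.
p = a·p₁ + b·p₂ ≈ (-0.294, 0.840, -0.457); φ = arcsin(p_z) ≈ -27.19°, λ = atan2(p_y, p_x) ≈ 109.30°.

≈ lat -27°, lon 109°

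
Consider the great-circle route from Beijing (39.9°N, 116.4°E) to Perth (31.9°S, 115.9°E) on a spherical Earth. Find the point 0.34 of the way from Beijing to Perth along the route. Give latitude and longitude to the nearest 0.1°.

Write both endpoints as unit vectors p₁, p₂ with components (cos φ cos λ, cos φ sin λ, sin φ).
The central angle between the endpoints is δ = arccos(p₁·p₂) ≈ 1.253 rad (71.8°).
Interpolate at f = 0.34 with slerp weights a = sin((1−f)δ)/sin δ ≈ 0.775, b = sin(fδ)/sin δ ≈ 0.435.
p = a·p₁ + b·p₂ ≈ (-0.426, 0.865, 0.267); φ = arcsin(p_z) ≈ 15.49°, λ = atan2(p_y, p_x) ≈ 116.21°.

≈ 15.5°N, 116.2°E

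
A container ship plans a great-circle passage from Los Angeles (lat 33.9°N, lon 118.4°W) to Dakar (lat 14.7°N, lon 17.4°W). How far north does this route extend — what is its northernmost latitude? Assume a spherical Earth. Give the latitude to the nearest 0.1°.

≈ 38.0°N

The great circle lies in the plane with unit normal n̂ = (p₁ × p₂)/|p₁ × p₂|.
Here n̂_z ≈ +0.788; the vertex latitude is φ_max = arccos|n̂_z| ≈ 38.0°.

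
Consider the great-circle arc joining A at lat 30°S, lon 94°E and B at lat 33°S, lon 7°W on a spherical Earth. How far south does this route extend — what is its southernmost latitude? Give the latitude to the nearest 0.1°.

≈ 44.0°S

The great circle lies in the plane with unit normal n̂ = (p₁ × p₂)/|p₁ × p₂|.
Here n̂_z ≈ -0.719; the vertex latitude is φ_max = arccos|n̂_z| ≈ 44.0°.
Check via Clairaut: cos φ_max = |cos φ₁| · sin C = cos(30.0°)·sin(123.8°) ≈ 0.719, again giving ≈ 44.0°.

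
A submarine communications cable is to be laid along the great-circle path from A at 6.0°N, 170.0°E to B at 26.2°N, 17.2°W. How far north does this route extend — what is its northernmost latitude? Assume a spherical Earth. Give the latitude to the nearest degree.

The great circle lies in the plane with unit normal n̂ = (p₁ × p₂)/|p₁ × p₂|.
Here n̂_z ≈ +0.206; the vertex latitude is φ_max = arccos|n̂_z| ≈ 78.1°.

≈ 78°N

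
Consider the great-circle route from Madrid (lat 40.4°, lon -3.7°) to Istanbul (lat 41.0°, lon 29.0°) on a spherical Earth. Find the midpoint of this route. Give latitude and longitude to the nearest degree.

Convert each endpoint to a unit vector on the sphere (x = cos φ cos λ, y = cos φ sin λ, z = sin φ).
The central angle between the endpoints is δ = arccos(p₁·p₂) ≈ 0.430 rad (24.7°).
Interpolate at f = 1/2 with slerp weights a = sin((1−f)δ)/sin δ ≈ 0.512, b = sin(fδ)/sin δ ≈ 0.512.
p = a·p₁ + b·p₂ ≈ (0.727, 0.162, 0.667); φ = arcsin(p_z) ≈ 41.87°, λ = atan2(p_y, p_x) ≈ 12.57°.

≈ lat 42°, lon 13°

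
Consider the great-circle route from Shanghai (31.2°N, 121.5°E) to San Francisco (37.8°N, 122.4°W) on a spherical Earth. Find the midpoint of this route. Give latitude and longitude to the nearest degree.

≈ (52°N, 176°E)

Write both endpoints as unit vectors p₁, p₂ with components (cos φ cos λ, cos φ sin λ, sin φ).
The central angle between the endpoints is δ = arccos(p₁·p₂) ≈ 1.551 rad (88.8°).
Interpolate at f = 1/2 with slerp weights a = sin((1−f)δ)/sin δ ≈ 0.700, b = sin(fδ)/sin δ ≈ 0.700.
p = a·p₁ + b·p₂ ≈ (-0.609, 0.044, 0.792); φ = arcsin(p_z) ≈ 52.35°, λ = atan2(p_y, p_x) ≈ 175.91°.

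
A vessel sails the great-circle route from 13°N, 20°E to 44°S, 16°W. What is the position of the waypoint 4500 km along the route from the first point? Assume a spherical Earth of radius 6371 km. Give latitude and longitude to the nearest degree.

≈ 23°S, 1°E

The haversine formula gives a central angle δ ≈ 1.147 rad (65.7°) between the endpoints. The total great-circle distance is δ·R ≈ 1.147 × 6371 ≈ 7311 km, so the target fraction is f = 4500/7311 ≈ 0.616.
Interpolate at f ≈ 0.616 with slerp weights a = sin((1−f)δ)/sin δ ≈ 0.468, b = sin(fδ)/sin δ ≈ 0.712.
p = a·p₁ + b·p₂ ≈ (0.921, 0.015, -0.389); φ = arcsin(p_z) ≈ -22.90°, λ = atan2(p_y, p_x) ≈ 0.93°.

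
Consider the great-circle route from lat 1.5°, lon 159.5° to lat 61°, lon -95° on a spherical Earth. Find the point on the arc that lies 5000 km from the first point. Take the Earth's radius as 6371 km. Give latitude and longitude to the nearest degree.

≈ lat 40°, lon -175°

Write both endpoints as unit vectors p₁, p₂ with components (cos φ cos λ, cos φ sin λ, sin φ).
The central angle between the endpoints is δ = arccos(p₁·p₂) ≈ 1.678 rad (96.1°). The total great-circle distance is δ·R ≈ 1.678 × 6371 ≈ 10688 km, so the target fraction is f = 5000/10688 ≈ 0.468.
Interpolate at f ≈ 0.468 with slerp weights a = sin((1−f)δ)/sin δ ≈ 0.783, b = sin(fδ)/sin δ ≈ 0.711.
p = a·p₁ + b·p₂ ≈ (-0.763, -0.069, 0.642); φ = arcsin(p_z) ≈ 39.95°, λ = atan2(p_y, p_x) ≈ -174.83°.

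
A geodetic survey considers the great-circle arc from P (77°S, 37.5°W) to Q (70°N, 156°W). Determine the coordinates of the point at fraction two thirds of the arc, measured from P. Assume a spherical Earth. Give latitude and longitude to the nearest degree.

From cos δ = sin φ₁ sin φ₂ + cos φ₁ cos φ₂ cos Δλ, the central angle is δ ≈ 2.832 rad (162.2°).
Interpolate at f = 2/3 with slerp weights a = sin((1−f)δ)/sin δ ≈ 2.654, b = sin(fδ)/sin δ ≈ 3.114.
p = a·p₁ + b·p₂ ≈ (-0.499, -0.797, 0.340); φ = arcsin(p_z) ≈ 19.90°, λ = atan2(p_y, p_x) ≈ -122.08°.

≈ (20°N, 122°W)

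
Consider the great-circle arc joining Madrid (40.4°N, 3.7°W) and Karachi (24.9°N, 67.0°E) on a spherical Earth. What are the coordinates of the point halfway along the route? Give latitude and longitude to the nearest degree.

Convert each endpoint to a unit vector on the sphere (x = cos φ cos λ, y = cos φ sin λ, z = sin φ).
The central angle between the endpoints is δ = arccos(p₁·p₂) ≈ 1.046 rad (59.9°).
Interpolate at f = 1/2 with slerp weights a = sin((1−f)δ)/sin δ ≈ 0.577, b = sin(fδ)/sin δ ≈ 0.577.
p = a·p₁ + b·p₂ ≈ (0.643, 0.453, 0.617); φ = arcsin(p_z) ≈ 38.10°, λ = atan2(p_y, p_x) ≈ 35.19°.

≈ 38°N, 35°E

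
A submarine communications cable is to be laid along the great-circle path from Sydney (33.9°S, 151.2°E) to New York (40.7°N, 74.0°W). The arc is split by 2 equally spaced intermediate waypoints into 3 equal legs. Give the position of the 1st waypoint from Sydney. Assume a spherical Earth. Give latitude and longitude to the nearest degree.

Write both endpoints as unit vectors p₁, p₂ with components (cos φ cos λ, cos φ sin λ, sin φ).
The central angle between the endpoints is δ = arccos(p₁·p₂) ≈ 2.510 rad (143.8°).
Interpolate at f = 1/3 with slerp weights a = sin((1−f)δ)/sin δ ≈ 1.685, b = sin(fδ)/sin δ ≈ 1.257.
p = a·p₁ + b·p₂ ≈ (-0.963, -0.243, -0.120); φ = arcsin(p_z) ≈ -6.88°, λ = atan2(p_y, p_x) ≈ -165.85°.

≈ 7°S, 166°W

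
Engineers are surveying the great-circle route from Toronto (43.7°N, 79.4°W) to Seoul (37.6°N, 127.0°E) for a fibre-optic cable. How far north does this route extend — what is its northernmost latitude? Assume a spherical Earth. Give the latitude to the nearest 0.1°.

≈ 75.2°N

The great circle lies in the plane with unit normal n̂ = (p₁ × p₂)/|p₁ × p₂|.
Here n̂_z ≈ -0.256; the vertex latitude is φ_max = arccos|n̂_z| ≈ 75.2°.
Check via Clairaut: cos φ_max = |cos φ₁| · sin C = cos(43.7°)·sin(20.7°) ≈ 0.256, again giving ≈ 75.2°.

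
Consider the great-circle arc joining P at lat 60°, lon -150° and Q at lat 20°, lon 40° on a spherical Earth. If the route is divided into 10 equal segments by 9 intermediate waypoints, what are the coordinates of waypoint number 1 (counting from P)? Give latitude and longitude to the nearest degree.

Convert each endpoint to a unit vector on the sphere (x = cos φ cos λ, y = cos φ sin λ, z = sin φ).
The central angle between the endpoints is δ = arccos(p₁·p₂) ≈ 1.738 rad (99.6°).
Interpolate at f = 1/10 with slerp weights a = sin((1−f)δ)/sin δ ≈ 1.014, b = sin(fδ)/sin δ ≈ 0.175.
p = a·p₁ + b·p₂ ≈ (-0.313, -0.148, 0.938); φ = arcsin(p_z) ≈ 69.76°, λ = atan2(p_y, p_x) ≈ -154.75°.

≈ lat 70°, lon -155°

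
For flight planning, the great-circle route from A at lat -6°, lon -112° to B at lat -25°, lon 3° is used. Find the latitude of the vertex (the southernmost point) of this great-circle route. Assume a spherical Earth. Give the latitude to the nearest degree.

≈ -30°

The great circle lies in the plane with unit normal n̂ = (p₁ × p₂)/|p₁ × p₂|.
Here n̂_z ≈ +0.868; the vertex latitude is φ_max = arccos|n̂_z| ≈ 29.8°.
Check via Clairaut: cos φ_max = |cos φ₁| · sin C = cos(6.0°)·sin(119.3°) ≈ 0.868, again giving ≈ 29.8°.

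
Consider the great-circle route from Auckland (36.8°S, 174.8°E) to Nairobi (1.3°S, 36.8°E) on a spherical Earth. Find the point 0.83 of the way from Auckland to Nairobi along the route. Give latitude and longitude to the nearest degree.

≈ 17°S, 51°E

Write both endpoints as unit vectors p₁, p₂ with components (cos φ cos λ, cos φ sin λ, sin φ).
The central angle between the endpoints is δ = arccos(p₁·p₂) ≈ 2.191 rad (125.5°).
Interpolate at f = 0.83 with slerp weights a = sin((1−f)δ)/sin δ ≈ 0.447, b = sin(fδ)/sin δ ≈ 1.191.
p = a·p₁ + b·p₂ ≈ (0.597, 0.746, -0.295); φ = arcsin(p_z) ≈ -17.16°, λ = atan2(p_y, p_x) ≈ 51.33°.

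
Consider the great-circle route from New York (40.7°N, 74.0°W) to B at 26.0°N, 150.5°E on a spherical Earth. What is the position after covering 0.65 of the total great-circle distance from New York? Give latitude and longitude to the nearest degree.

≈ 53°N, 178°W

Write both endpoints as unit vectors p₁, p₂ with components (cos φ cos λ, cos φ sin λ, sin φ).
The central angle between the endpoints is δ = arccos(p₁·p₂) ≈ 1.772 rad (101.5°).
Interpolate at f = 0.65 with slerp weights a = sin((1−f)δ)/sin δ ≈ 0.593, b = sin(fδ)/sin δ ≈ 0.932.
p = a·p₁ + b·p₂ ≈ (-0.605, -0.020, 0.796); φ = arcsin(p_z) ≈ 52.72°, λ = atan2(p_y, p_x) ≈ -178.14°.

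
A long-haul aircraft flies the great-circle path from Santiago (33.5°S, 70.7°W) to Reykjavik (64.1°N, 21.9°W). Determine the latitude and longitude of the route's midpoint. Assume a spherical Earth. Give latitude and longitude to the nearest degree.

The haversine formula gives a central angle δ ≈ 1.830 rad (104.9°) between the endpoints.
Interpolate at f = 1/2 with slerp weights a = sin((1−f)δ)/sin δ ≈ 0.820, b = sin(fδ)/sin δ ≈ 0.820.
p = a·p₁ + b·p₂ ≈ (0.558, -0.779, 0.285); φ = arcsin(p_z) ≈ 16.56°, λ = atan2(p_y, p_x) ≈ -54.37°.

≈ 17°N, 54°W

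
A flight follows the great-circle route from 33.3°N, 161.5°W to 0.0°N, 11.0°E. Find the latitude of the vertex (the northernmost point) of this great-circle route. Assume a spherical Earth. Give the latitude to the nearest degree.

≈ 79°N

The great circle lies in the plane with unit normal n̂ = (p₁ × p₂)/|p₁ × p₂|.
Here n̂_z ≈ +0.195; the vertex latitude is φ_max = arccos|n̂_z| ≈ 78.8°.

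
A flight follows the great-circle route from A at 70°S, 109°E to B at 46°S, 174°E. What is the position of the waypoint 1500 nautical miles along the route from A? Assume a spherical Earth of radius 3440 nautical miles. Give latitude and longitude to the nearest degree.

Write both endpoints as unit vectors p₁, p₂ with components (cos φ cos λ, cos φ sin λ, sin φ).
The central angle between the endpoints is δ = arccos(p₁·p₂) ≈ 0.682 rad (39.1°). The total great-circle distance is δ·R ≈ 0.682 × 3440 ≈ 2346 nmi, so the target fraction is f = 1500/2346 ≈ 0.639.
Interpolate at f ≈ 0.639 with slerp weights a = sin((1−f)δ)/sin δ ≈ 0.386, b = sin(fδ)/sin δ ≈ 0.670.
p = a·p₁ + b·p₂ ≈ (-0.506, 0.174, -0.845); φ = arcsin(p_z) ≈ -57.66°, λ = atan2(p_y, p_x) ≈ 161.07°.

≈ 58°S, 161°E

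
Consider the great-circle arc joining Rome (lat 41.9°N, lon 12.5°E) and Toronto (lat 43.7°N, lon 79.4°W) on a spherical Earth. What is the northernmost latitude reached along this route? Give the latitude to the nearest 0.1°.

The great circle lies in the plane with unit normal n̂ = (p₁ × p₂)/|p₁ × p₂|.
Here n̂_z ≈ -0.600; the vertex latitude is φ_max = arccos|n̂_z| ≈ 53.1°.
Check via Clairaut: cos φ_max = |cos φ₁| · sin C = cos(41.9°)·sin(53.7°) ≈ 0.600, again giving ≈ 53.1°.

≈ 53.1°N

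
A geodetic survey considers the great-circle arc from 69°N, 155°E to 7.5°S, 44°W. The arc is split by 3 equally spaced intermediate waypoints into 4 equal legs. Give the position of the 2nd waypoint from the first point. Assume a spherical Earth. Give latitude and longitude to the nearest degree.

≈ 50°N, 54°W

Write both endpoints as unit vectors p₁, p₂ with components (cos φ cos λ, cos φ sin λ, sin φ).
The central angle between the endpoints is δ = arccos(p₁·p₂) ≈ 2.046 rad (117.2°).
Interpolate at f = 2/4 with slerp weights a = sin((1−f)δ)/sin δ ≈ 0.960, b = sin(fδ)/sin δ ≈ 0.960.
p = a·p₁ + b·p₂ ≈ (0.373, -0.516, 0.771); φ = arcsin(p_z) ≈ 50.46°, λ = atan2(p_y, p_x) ≈ -54.14°.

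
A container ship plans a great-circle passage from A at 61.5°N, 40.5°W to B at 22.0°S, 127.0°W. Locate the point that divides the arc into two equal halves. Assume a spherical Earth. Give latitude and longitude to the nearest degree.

≈ 25°N, 101°W

Convert each endpoint to a unit vector on the sphere (x = cos φ cos λ, y = cos φ sin λ, z = sin φ).
The central angle between the endpoints is δ = arccos(p₁·p₂) ≈ 1.878 rad (107.6°).
Interpolate at f = 1/2 with slerp weights a = sin((1−f)δ)/sin δ ≈ 0.846, b = sin(fδ)/sin δ ≈ 0.846.
p = a·p₁ + b·p₂ ≈ (-0.165, -0.889, 0.427); φ = arcsin(p_z) ≈ 25.27°, λ = atan2(p_y, p_x) ≈ -100.53°.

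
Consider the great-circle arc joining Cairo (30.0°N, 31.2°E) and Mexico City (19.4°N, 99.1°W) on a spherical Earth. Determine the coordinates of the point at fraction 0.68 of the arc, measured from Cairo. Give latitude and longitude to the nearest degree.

≈ 41°N, 66°W

The haversine formula gives a central angle δ ≈ 1.941 rad (111.2°) between the endpoints.
Interpolate at f = 0.68 with slerp weights a = sin((1−f)δ)/sin δ ≈ 0.624, b = sin(fδ)/sin δ ≈ 1.039.
p = a·p₁ + b·p₂ ≈ (0.308, -0.688, 0.657); φ = arcsin(p_z) ≈ 41.11°, λ = atan2(p_y, p_x) ≈ -65.91°.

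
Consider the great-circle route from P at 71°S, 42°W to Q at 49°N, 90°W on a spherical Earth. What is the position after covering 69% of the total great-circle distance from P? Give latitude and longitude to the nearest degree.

Convert each endpoint to a unit vector on the sphere (x = cos φ cos λ, y = cos φ sin λ, z = sin φ).
The central angle between the endpoints is δ = arccos(p₁·p₂) ≈ 2.178 rad (124.8°).
Interpolate at f = 0.69 with slerp weights a = sin((1−f)δ)/sin δ ≈ 0.761, b = sin(fδ)/sin δ ≈ 1.215.
p = a·p₁ + b·p₂ ≈ (0.184, -0.963, 0.197); φ = arcsin(p_z) ≈ 11.37°, λ = atan2(p_y, p_x) ≈ -79.17°.

≈ 11°N, 79°W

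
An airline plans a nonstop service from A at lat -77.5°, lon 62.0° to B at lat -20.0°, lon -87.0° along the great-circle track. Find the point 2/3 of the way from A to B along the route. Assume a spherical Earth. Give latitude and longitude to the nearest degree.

From cos δ = sin φ₁ sin φ₂ + cos φ₁ cos φ₂ cos Δλ, the central angle is δ ≈ 1.411 rad (80.8°).
Interpolate at f = 2/3 with slerp weights a = sin((1−f)δ)/sin δ ≈ 0.459, b = sin(fδ)/sin δ ≈ 0.818.
p = a·p₁ + b·p₂ ≈ (0.087, -0.680, -0.728); φ = arcsin(p_z) ≈ -46.71°, λ = atan2(p_y, p_x) ≈ -82.72°.

≈ lat -47°, lon -83°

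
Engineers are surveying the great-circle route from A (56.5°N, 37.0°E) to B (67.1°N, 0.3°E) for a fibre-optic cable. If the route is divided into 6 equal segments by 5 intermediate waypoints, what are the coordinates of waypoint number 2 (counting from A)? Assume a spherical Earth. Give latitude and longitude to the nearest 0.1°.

≈ (61.0°N, 27.6°E)

Convert each endpoint to a unit vector on the sphere (x = cos φ cos λ, y = cos φ sin λ, z = sin φ).
The central angle between the endpoints is δ = arccos(p₁·p₂) ≈ 0.347 rad (19.9°).
Interpolate at f = 2/6 with slerp weights a = sin((1−f)δ)/sin δ ≈ 0.674, b = sin(fδ)/sin δ ≈ 0.339.
p = a·p₁ + b·p₂ ≈ (0.429, 0.225, 0.875); φ = arcsin(p_z) ≈ 61.02°, λ = atan2(p_y, p_x) ≈ 27.62°.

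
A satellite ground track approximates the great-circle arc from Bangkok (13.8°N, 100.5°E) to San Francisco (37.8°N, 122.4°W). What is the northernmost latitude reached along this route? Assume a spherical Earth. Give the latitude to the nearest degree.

≈ 55°N

The great circle lies in the plane with unit normal n̂ = (p₁ × p₂)/|p₁ × p₂|.
Here n̂_z ≈ +0.574; the vertex latitude is φ_max = arccos|n̂_z| ≈ 54.9°.
Check via Clairaut: cos φ_max = |cos φ₁| · sin C = cos(13.8°)·sin(36.3°) ≈ 0.574, again giving ≈ 54.9°.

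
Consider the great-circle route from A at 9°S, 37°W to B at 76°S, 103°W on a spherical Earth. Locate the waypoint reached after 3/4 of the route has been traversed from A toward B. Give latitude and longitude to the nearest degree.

≈ 63°S, 62°W

Write both endpoints as unit vectors p₁, p₂ with components (cos φ cos λ, cos φ sin λ, sin φ).
The central angle between the endpoints is δ = arccos(p₁·p₂) ≈ 1.319 rad (75.6°).
Interpolate at f = 3/4 with slerp weights a = sin((1−f)δ)/sin δ ≈ 0.334, b = sin(fδ)/sin δ ≈ 0.863.
p = a·p₁ + b·p₂ ≈ (0.217, -0.402, -0.890); φ = arcsin(p_z) ≈ -62.81°, λ = atan2(p_y, p_x) ≈ -61.67°.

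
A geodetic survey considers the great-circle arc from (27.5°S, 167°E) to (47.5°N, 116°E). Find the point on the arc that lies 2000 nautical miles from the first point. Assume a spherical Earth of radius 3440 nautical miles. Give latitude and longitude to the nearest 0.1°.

Write both endpoints as unit vectors p₁, p₂ with components (cos φ cos λ, cos φ sin λ, sin φ).
The central angle between the endpoints is δ = arccos(p₁·p₂) ≈ 1.534 rad (87.9°). The total great-circle distance is δ·R ≈ 1.534 × 3440 ≈ 5277 nmi, so the target fraction is f = 2000/5277 ≈ 0.379.
Interpolate at f ≈ 0.379 with slerp weights a = sin((1−f)δ)/sin δ ≈ 0.816, b = sin(fδ)/sin δ ≈ 0.550.
p = a·p₁ + b·p₂ ≈ (-0.868, 0.496, 0.029); φ = arcsin(p_z) ≈ 1.64°, λ = atan2(p_y, p_x) ≈ 150.22°.

≈ (1.6°N, 150.2°E)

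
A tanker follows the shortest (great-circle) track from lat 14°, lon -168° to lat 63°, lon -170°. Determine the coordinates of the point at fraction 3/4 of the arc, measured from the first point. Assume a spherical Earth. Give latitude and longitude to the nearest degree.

Write both endpoints as unit vectors p₁, p₂ with components (cos φ cos λ, cos φ sin λ, sin φ).
The central angle between the endpoints is δ = arccos(p₁·p₂) ≈ 0.856 rad (49.0°).
Interpolate at f = 3/4 with slerp weights a = sin((1−f)δ)/sin δ ≈ 0.281, b = sin(fδ)/sin δ ≈ 0.793.
p = a·p₁ + b·p₂ ≈ (-0.621, -0.119, 0.774); φ = arcsin(p_z) ≈ 50.75°, λ = atan2(p_y, p_x) ≈ -169.14°.

≈ lat 51°, lon -169°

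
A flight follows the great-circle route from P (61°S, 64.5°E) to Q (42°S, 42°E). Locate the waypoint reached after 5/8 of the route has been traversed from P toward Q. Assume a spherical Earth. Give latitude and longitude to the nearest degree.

≈ (50°S, 48°E)

Convert each endpoint to a unit vector on the sphere (x = cos φ cos λ, y = cos φ sin λ, z = sin φ).
The central angle between the endpoints is δ = arccos(p₁·p₂) ≈ 0.408 rad (23.4°).
Interpolate at f = 5/8 with slerp weights a = sin((1−f)δ)/sin δ ≈ 0.384, b = sin(fδ)/sin δ ≈ 0.636.
p = a·p₁ + b·p₂ ≈ (0.431, 0.484, -0.761); φ = arcsin(p_z) ≈ -49.58°, λ = atan2(p_y, p_x) ≈ 48.31°.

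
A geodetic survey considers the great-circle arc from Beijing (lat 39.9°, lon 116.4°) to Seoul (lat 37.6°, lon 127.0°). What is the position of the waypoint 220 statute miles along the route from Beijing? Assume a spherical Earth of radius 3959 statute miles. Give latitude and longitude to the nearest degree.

Convert each endpoint to a unit vector on the sphere (x = cos φ cos λ, y = cos φ sin λ, z = sin φ).
The central angle between the endpoints is δ = arccos(p₁·p₂) ≈ 0.150 rad (8.6°). The total great-circle distance is δ·R ≈ 0.150 × 3959 ≈ 592 mi, so the target fraction is f = 220/592 ≈ 0.371.
Interpolate at f ≈ 0.371 with slerp weights a = sin((1−f)δ)/sin δ ≈ 0.630, b = sin(fδ)/sin δ ≈ 0.373.
p = a·p₁ + b·p₂ ≈ (-0.393, 0.669, 0.631); φ = arcsin(p_z) ≈ 39.16°, λ = atan2(p_y, p_x) ≈ 120.41°.

≈ lat 39°, lon 120°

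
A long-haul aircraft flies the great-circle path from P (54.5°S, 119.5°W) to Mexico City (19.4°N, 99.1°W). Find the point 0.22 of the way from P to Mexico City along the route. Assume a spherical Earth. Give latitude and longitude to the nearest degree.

≈ (39°S, 112°W)

The haversine formula gives a central angle δ ≈ 1.325 rad (75.9°) between the endpoints.
Interpolate at f = 0.22 with slerp weights a = sin((1−f)δ)/sin δ ≈ 0.886, b = sin(fδ)/sin δ ≈ 0.296.
p = a·p₁ + b·p₂ ≈ (-0.298, -0.724, -0.623); φ = arcsin(p_z) ≈ -38.51°, λ = atan2(p_y, p_x) ≈ -112.35°.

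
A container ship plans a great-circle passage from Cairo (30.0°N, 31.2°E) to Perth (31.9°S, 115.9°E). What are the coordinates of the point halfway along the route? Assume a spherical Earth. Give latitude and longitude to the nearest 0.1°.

The haversine formula gives a central angle δ ≈ 1.768 rad (101.3°) between the endpoints.
Interpolate at f = 1/2 with slerp weights a = sin((1−f)δ)/sin δ ≈ 0.789, b = sin(fδ)/sin δ ≈ 0.789.
p = a·p₁ + b·p₂ ≈ (0.292, 0.956, -0.022); φ = arcsin(p_z) ≈ -1.29°, λ = atan2(p_y, p_x) ≈ 73.03°.

≈ (1.3°S, 73.0°E)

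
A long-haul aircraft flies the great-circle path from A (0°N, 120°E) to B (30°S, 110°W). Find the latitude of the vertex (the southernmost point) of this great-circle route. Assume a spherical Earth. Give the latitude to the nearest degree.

≈ 37°S

The great circle lies in the plane with unit normal n̂ = (p₁ × p₂)/|p₁ × p₂|.
Here n̂_z ≈ +0.799; the vertex latitude is φ_max = arccos|n̂_z| ≈ 37.0°.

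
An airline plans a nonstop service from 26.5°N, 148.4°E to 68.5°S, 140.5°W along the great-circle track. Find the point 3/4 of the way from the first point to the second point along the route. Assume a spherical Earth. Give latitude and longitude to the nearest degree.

≈ 49°S, 178°W

Convert each endpoint to a unit vector on the sphere (x = cos φ cos λ, y = cos φ sin λ, z = sin φ).
The central angle between the endpoints is δ = arccos(p₁·p₂) ≈ 1.885 rad (108.0°).
Interpolate at f = 3/4 with slerp weights a = sin((1−f)δ)/sin δ ≈ 0.477, b = sin(fδ)/sin δ ≈ 1.038.
p = a·p₁ + b·p₂ ≈ (-0.658, -0.018, -0.753); φ = arcsin(p_z) ≈ -48.87°, λ = atan2(p_y, p_x) ≈ -178.41°.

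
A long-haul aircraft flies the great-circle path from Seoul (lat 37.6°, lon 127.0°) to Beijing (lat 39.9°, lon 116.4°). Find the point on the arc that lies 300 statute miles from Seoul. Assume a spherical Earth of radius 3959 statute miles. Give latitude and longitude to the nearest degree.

≈ lat 39°, lon 122°

The haversine formula gives a central angle δ ≈ 0.150 rad (8.6°) between the endpoints. The total great-circle distance is δ·R ≈ 0.150 × 3959 ≈ 592 mi, so the target fraction is f = 300/592 ≈ 0.506.
Interpolate at f ≈ 0.506 with slerp weights a = sin((1−f)δ)/sin δ ≈ 0.495, b = sin(fδ)/sin δ ≈ 0.508.
p = a·p₁ + b·p₂ ≈ (-0.409, 0.662, 0.628); φ = arcsin(p_z) ≈ 38.88°, λ = atan2(p_y, p_x) ≈ 121.72°.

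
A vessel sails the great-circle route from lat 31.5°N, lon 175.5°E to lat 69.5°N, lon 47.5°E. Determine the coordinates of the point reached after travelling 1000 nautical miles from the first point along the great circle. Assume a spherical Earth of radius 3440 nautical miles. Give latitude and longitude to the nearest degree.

Convert each endpoint to a unit vector on the sphere (x = cos φ cos λ, y = cos φ sin λ, z = sin φ).
The central angle between the endpoints is δ = arccos(p₁·p₂) ≈ 1.260 rad (72.2°). The total great-circle distance is δ·R ≈ 1.260 × 3440 ≈ 4335 nmi, so the target fraction is f = 1000/4335 ≈ 0.231.
Interpolate at f ≈ 0.231 with slerp weights a = sin((1−f)δ)/sin δ ≈ 0.866, b = sin(fδ)/sin δ ≈ 0.301.
p = a·p₁ + b·p₂ ≈ (-0.665, 0.136, 0.734); φ = arcsin(p_z) ≈ 47.26°, λ = atan2(p_y, p_x) ≈ 168.47°.

≈ lat 47°N, lon 168°E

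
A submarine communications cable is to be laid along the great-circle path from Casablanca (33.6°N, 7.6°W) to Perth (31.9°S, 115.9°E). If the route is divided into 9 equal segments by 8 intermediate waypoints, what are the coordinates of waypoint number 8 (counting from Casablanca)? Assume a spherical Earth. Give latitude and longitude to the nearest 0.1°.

Convert each endpoint to a unit vector on the sphere (x = cos φ cos λ, y = cos φ sin λ, z = sin φ).
The central angle between the endpoints is δ = arccos(p₁·p₂) ≈ 2.322 rad (133.1°).
Interpolate at f = 8/9 with slerp weights a = sin((1−f)δ)/sin δ ≈ 0.349, b = sin(fδ)/sin δ ≈ 1.205.
p = a·p₁ + b·p₂ ≈ (-0.159, 0.882, -0.444); φ = arcsin(p_z) ≈ -26.34°, λ = atan2(p_y, p_x) ≈ 100.20°.

≈ (26.3°S, 100.2°E)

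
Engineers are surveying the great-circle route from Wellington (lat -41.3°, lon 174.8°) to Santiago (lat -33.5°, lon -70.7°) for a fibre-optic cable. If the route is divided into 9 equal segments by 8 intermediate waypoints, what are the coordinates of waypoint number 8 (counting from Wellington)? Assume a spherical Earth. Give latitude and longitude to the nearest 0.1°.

Write both endpoints as unit vectors p₁, p₂ with components (cos φ cos λ, cos φ sin λ, sin φ).
The central angle between the endpoints is δ = arccos(p₁·p₂) ≈ 1.466 rad (84.0°).
Interpolate at f = 8/9 with slerp weights a = sin((1−f)δ)/sin δ ≈ 0.163, b = sin(fδ)/sin δ ≈ 0.970.
p = a·p₁ + b·p₂ ≈ (0.145, -0.752, -0.643); φ = arcsin(p_z) ≈ -40.01°, λ = atan2(p_y, p_x) ≈ -79.07°.

≈ lat -40.0°, lon -79.1°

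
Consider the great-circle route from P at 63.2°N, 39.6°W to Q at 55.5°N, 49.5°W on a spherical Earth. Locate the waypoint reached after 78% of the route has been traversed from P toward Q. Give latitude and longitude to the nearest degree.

≈ 57°N, 48°W

Write both endpoints as unit vectors p₁, p₂ with components (cos φ cos λ, cos φ sin λ, sin φ).
The central angle between the endpoints is δ = arccos(p₁·p₂) ≈ 0.160 rad (9.2°).
Interpolate at f = 0.78 with slerp weights a = sin((1−f)δ)/sin δ ≈ 0.221, b = sin(fδ)/sin δ ≈ 0.781.
p = a·p₁ + b·p₂ ≈ (0.364, -0.400, 0.841); φ = arcsin(p_z) ≈ 57.25°, λ = atan2(p_y, p_x) ≈ -47.69°.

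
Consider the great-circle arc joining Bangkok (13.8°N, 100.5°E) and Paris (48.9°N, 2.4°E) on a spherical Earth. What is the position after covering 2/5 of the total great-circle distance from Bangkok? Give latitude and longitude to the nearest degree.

Convert each endpoint to a unit vector on the sphere (x = cos φ cos λ, y = cos φ sin λ, z = sin φ).
The central angle between the endpoints is δ = arccos(p₁·p₂) ≈ 1.481 rad (84.8°).
Interpolate at f = 2/5 with slerp weights a = sin((1−f)δ)/sin δ ≈ 0.779, b = sin(fδ)/sin δ ≈ 0.561.
p = a·p₁ + b·p₂ ≈ (0.230, 0.760, 0.608); φ = arcsin(p_z) ≈ 37.47°, λ = atan2(p_y, p_x) ≈ 73.13°.

≈ (37°N, 73°E)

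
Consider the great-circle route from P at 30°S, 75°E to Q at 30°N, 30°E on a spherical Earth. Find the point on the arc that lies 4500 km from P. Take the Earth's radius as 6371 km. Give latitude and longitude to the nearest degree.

The haversine formula gives a central angle δ ≈ 1.287 rad (73.7°) between the endpoints. The total great-circle distance is δ·R ≈ 1.287 × 6371 ≈ 8197 km, so the target fraction is f = 4500/8197 ≈ 0.549.
Interpolate at f ≈ 0.549 with slerp weights a = sin((1−f)δ)/sin δ ≈ 0.571, b = sin(fδ)/sin δ ≈ 0.676.
p = a·p₁ + b·p₂ ≈ (0.635, 0.771, 0.052); φ = arcsin(p_z) ≈ 3.01°, λ = atan2(p_y, p_x) ≈ 50.50°.

≈ 3°N, 51°E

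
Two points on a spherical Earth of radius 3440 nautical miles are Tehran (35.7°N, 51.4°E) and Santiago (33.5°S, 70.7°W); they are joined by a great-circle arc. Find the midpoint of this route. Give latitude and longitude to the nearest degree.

From cos δ = sin φ₁ sin φ₂ + cos φ₁ cos φ₂ cos Δλ, the central angle is δ ≈ 2.321 rad (133.0°).
Interpolate at f = 1/2 with slerp weights a = sin((1−f)δ)/sin δ ≈ 1.254, b = sin(fδ)/sin δ ≈ 1.254.
p = a·p₁ + b·p₂ ≈ (0.981, -0.191, 0.040); φ = arcsin(p_z) ≈ 2.27°, λ = atan2(p_y, p_x) ≈ -11.02°.

≈ 2°N, 11°W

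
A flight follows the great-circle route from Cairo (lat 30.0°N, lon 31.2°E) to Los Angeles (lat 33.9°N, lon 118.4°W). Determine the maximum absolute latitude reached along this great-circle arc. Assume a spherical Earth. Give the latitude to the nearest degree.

≈ 67°N

The great circle lies in the plane with unit normal n̂ = (p₁ × p₂)/|p₁ × p₂|.
Here n̂_z ≈ -0.387; the vertex latitude is φ_max = arccos|n̂_z| ≈ 67.2°.
Check via Clairaut: cos φ_max = |cos φ₁| · sin C = cos(30.0°)·sin(26.5°) ≈ 0.387, again giving ≈ 67.2°.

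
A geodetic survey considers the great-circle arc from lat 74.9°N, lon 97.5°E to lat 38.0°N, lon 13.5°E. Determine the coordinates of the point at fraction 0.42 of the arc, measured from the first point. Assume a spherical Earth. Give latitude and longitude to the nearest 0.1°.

Write both endpoints as unit vectors p₁, p₂ with components (cos φ cos λ, cos φ sin λ, sin φ).
The central angle between the endpoints is δ = arccos(p₁·p₂) ≈ 0.907 rad (52.0°).
Interpolate at f = 0.42 with slerp weights a = sin((1−f)δ)/sin δ ≈ 0.638, b = sin(fδ)/sin δ ≈ 0.472.
p = a·p₁ + b·p₂ ≈ (0.340, 0.252, 0.906); φ = arcsin(p_z) ≈ 64.98°, λ = atan2(p_y, p_x) ≈ 36.49°.

≈ lat 65.0°N, lon 36.5°E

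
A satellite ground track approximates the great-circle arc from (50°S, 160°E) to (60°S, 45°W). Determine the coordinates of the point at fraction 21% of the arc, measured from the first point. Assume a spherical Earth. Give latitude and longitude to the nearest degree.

The haversine formula gives a central angle δ ≈ 1.189 rad (68.2°) between the endpoints.
Interpolate at f = 0.21 with slerp weights a = sin((1−f)δ)/sin δ ≈ 0.870, b = sin(fδ)/sin δ ≈ 0.266.
p = a·p₁ + b·p₂ ≈ (-0.431, 0.097, -0.897); φ = arcsin(p_z) ≈ -63.77°, λ = atan2(p_y, p_x) ≈ 167.31°.

≈ (64°S, 167°E)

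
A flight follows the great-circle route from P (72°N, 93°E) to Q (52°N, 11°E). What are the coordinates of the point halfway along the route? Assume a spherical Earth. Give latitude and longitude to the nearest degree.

≈ (67°N, 36°E)

From cos δ = sin φ₁ sin φ₂ + cos φ₁ cos φ₂ cos Δλ, the central angle is δ ≈ 0.683 rad (39.1°).
Interpolate at f = 1/2 with slerp weights a = sin((1−f)δ)/sin δ ≈ 0.531, b = sin(fδ)/sin δ ≈ 0.531.
p = a·p₁ + b·p₂ ≈ (0.312, 0.226, 0.923); φ = arcsin(p_z) ≈ 67.33°, λ = atan2(p_y, p_x) ≈ 35.92°.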